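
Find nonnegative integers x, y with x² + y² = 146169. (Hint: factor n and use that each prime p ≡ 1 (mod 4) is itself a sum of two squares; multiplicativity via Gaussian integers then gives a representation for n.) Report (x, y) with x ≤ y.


Step 1: Factor n = 146169 = 3^2 · 109 · 149.
Step 2: Check the mod-4 condition on each prime factor: 3 ≡ 3 (mod 4), exponent 2 (must be even); 109 ≡ 1 (mod 4), exponent 1; 149 ≡ 1 (mod 4), exponent 1.
All primes ≡ 3 (mod 4) appear to even exponent (or don't appear), so by the two-squares theorem n IS expressible as a sum of two squares.
Step 3: Build a representation. Group n = k² · m with k = 3 and m = 109 · 149 = 16241 (a product of primes ≡ 1 (mod 4)); a representation of m scales to one of n via (k·x)² + (k·y)² = k²(x² + y²). Each prime p ≡ 1 (mod 4) is itself a sum of two squares; find a² by testing p − a² for a perfect square:
  109: 109 − 1² = 108, 109 − 2² = 105, 109 − 3² = 100 = 10² ⇒ 109 = 3² + 10².
  149: 149 − 1² = 148, 149 − 2² = 145, 149 − 3² = 140, 149 − 4² = 133, 149 − 5² = 124, 149 − 6² = 113, 149 − 7² = 100 = 10² ⇒ 149 = 7² + 10².
  Combine using the Brahmagupta–Fibonacci identity (a² + b²)(c² + d²) = (ac − bd)² + (ad + bc)² = (ac + bd)² + (ad − bc)²:
  109 · 149 = 16241: from (3² + 10²)(7² + 10²), take (3·7 − 10·10, 3·10 + 10·7) = (21 − 100, 30 + 70) = (-79, 100); dropping signs (only squares matter) gives (79, 100); check 79² + 100² = 6241 + 10000 = 16241 ✓.
  Scale by k = 3: (3·79, 3·100) = (237, 300).
Step 4: Order so x ≤ y and verify: 237² + 300² = 56169 + 90000 = 146169 = n. ✓

n = 146169 = 237² + 300² (one valid representation with x ≤ y).


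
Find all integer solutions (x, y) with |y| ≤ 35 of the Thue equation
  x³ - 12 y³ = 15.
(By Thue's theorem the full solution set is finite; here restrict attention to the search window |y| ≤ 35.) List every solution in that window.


The equation is x³ - 12y³ = 15. For fixed y, x³ = 12·y³ + 15, so a solution requires the RHS to be a perfect cube.
Strategy: iterate y from -35 to 35, compute RHS = 12·y³ + 15, and check whether it is a (positive or negative) perfect cube.
Check small values of y:
  y = 0: RHS = 15 is not a perfect cube.
  y = 1: RHS = 27 = (3)³ ⇒ x = 3 works.
  y = -1: RHS = 3 is not a perfect cube.
  y = 2: RHS = 111 is not a perfect cube.
  y = -2: RHS = -81 is not a perfect cube.
  y = 3: RHS = 339 is not a perfect cube.
  y = -3: RHS = -309 is not a perfect cube.
Continuing the search up to |y| = 35 finds no further solutions beyond those listed.
Collected solutions: (3, 1).

Solutions (with |y| ≤ 35): (3, 1).


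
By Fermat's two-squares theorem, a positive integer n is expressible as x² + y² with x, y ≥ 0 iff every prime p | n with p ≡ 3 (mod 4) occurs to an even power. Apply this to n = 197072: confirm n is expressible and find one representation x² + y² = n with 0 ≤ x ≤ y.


Step 1: Factor n = 197072 = 2^4 · 109 · 113.
Step 2: Check the mod-4 condition on each prime factor: 2 = 2 (special); 109 ≡ 1 (mod 4), exponent 1; 113 ≡ 1 (mod 4), exponent 1.
All primes ≡ 3 (mod 4) appear to even exponent (or don't appear), so by the two-squares theorem n IS expressible as a sum of two squares.
Step 3: Build a representation. Group n = k² · m with k = 4 and m = 109 · 113 = 12317 (a product of primes ≡ 1 (mod 4)); a representation of m scales to one of n via (k·x)² + (k·y)² = k²(x² + y²). Each prime p ≡ 1 (mod 4) is itself a sum of two squares; find a² by testing p − a² for a perfect square:
  109: 109 − 1² = 108, 109 − 2² = 105, 109 − 3² = 100 = 10² ⇒ 109 = 3² + 10².
  113: 113 − 1² = 112, 113 − 2² = 109, 113 − 3² = 104, 113 − 4² = 97, 113 − 5² = 88, 113 − 6² = 77, 113 − 7² = 64 = 8² ⇒ 113 = 7² + 8².
  Combine using the Brahmagupta–Fibonacci identity (a² + b²)(c² + d²) = (ac − bd)² + (ad + bc)² = (ac + bd)² + (ad − bc)²:
  109 · 113 = 12317: from (3² + 10²)(7² + 8²), take (3·7 − 10·8, 3·8 + 10·7) = (21 − 80, 24 + 70) = (-59, 94); dropping signs (only squares matter) gives (59, 94); check 59² + 94² = 3481 + 8836 = 12317 ✓.
  Scale by k = 4: (4·59, 4·94) = (236, 376).
Step 4: Order so x ≤ y and verify: 236² + 376² = 55696 + 141376 = 197072 = n. ✓

n = 197072 = 236² + 376² (one valid representation with x ≤ y).


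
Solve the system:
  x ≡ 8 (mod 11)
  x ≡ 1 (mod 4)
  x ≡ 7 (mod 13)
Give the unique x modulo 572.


Moduli 11, 4, 13 are pairwise coprime; by CRT there is a unique solution modulo M = 11 · 4 · 13 = 572.
Solve pairwise, accumulating the modulus:
  Start with x ≡ 8 (mod 11).
  Combine with x ≡ 1 (mod 4): since gcd(11, 4) = 1, we get a unique residue mod 44.
    Write x = 8 + 11·t and substitute into x ≡ 1 (mod 4): 11·t ≡ 1 − 8 = -7 (mod 4).
    Reduce coefficients mod 4: 3·t ≡ 1 (mod 4).
    The inverse of 3 mod 4 is 3 (since 3·3 = 9 = 2·4 + 1), so t ≡ 3·1 = 3 ≡ 3 (mod 4).
    Then x = 8 + 11·3 = 41, valid modulo lcm(11, 4) = 44: x ≡ 41 (mod 44).
  Combine with x ≡ 7 (mod 13): since gcd(44, 13) = 1, we get a unique residue mod 572.
    Write x = 41 + 44·t and substitute into x ≡ 7 (mod 13): 44·t ≡ 7 − 41 = -34 (mod 13).
    Reduce coefficients mod 13: 5·t ≡ 5 (mod 13).
    The inverse of 5 mod 13 is 8 (since 5·8 = 40 = 3·13 + 1), so t ≡ 8·5 = 40 ≡ 1 (mod 13).
    Then x = 41 + 44·1 = 85, valid modulo lcm(44, 13) = 572: x ≡ 85 (mod 572).
Verify: 85 mod 11 = 8 ✓, 85 mod 4 = 1 ✓, 85 mod 13 = 7 ✓.

x ≡ 85 (mod 572).


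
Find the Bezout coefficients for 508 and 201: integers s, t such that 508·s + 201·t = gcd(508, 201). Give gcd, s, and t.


Euclidean algorithm on (508, 201) — divide until remainder is 0:
  508 = 2 · 201 + 106
  201 = 1 · 106 + 95
  106 = 1 · 95 + 11
  95 = 8 · 11 + 7
  11 = 1 · 7 + 4
  7 = 1 · 4 + 3
  4 = 1 · 3 + 1
  3 = 3 · 1 + 0
gcd(508, 201) = 1.
Track Bezout coefficients alongside the remainders: start with r₀ = 508 = a·1 + b·0 (s = 1, t = 0) and r₁ = 201 = a·0 + b·1 (s = 0, t = 1); each new remainder r_{k+1} = r_{k-1} − q_k·r_k inherits s_{k+1} = s_{k-1} − q_k·s_k, t_{k+1} = t_{k-1} − q_k·t_k, so r_k = a·s_k + b·t_k at every step:
  q = 2: r = 106, s = 1 − 2·0 = 1, t = 0 − 2·1 = -2  (check: 508·1 + 201·(-2) = 106)
  q = 1: r = 95, s = 0 − 1·1 = -1, t = 1 − 1·(-2) = 3  (check: 508·(-1) + 201·3 = 95)
  q = 1: r = 11, s = 1 − 1·(-1) = 2, t = -2 − 1·3 = -5  (check: 508·2 + 201·(-5) = 11)
  q = 8: r = 7, s = -1 − 8·2 = -17, t = 3 − 8·(-5) = 43  (check: 508·(-17) + 201·43 = 7)
  q = 1: r = 4, s = 2 − 1·(-17) = 19, t = -5 − 1·43 = -48  (check: 508·19 + 201·(-48) = 4)
  q = 1: r = 3, s = -17 − 1·19 = -36, t = 43 − 1·(-48) = 91  (check: 508·(-36) + 201·91 = 3)
  q = 1: r = 1, s = 19 − 1·(-36) = 55, t = -48 − 1·91 = -139  (check: 508·55 + 201·(-139) = 1)
The row with r = 1 (the gcd) gives the Bezout coefficients s = 55, t = -139.
Result: 508 · (55) + 201 · (-139) = 1.

gcd(508, 201) = 1; s = 55, t = -139 (check: 508·55 + 201·(-139) = 1).


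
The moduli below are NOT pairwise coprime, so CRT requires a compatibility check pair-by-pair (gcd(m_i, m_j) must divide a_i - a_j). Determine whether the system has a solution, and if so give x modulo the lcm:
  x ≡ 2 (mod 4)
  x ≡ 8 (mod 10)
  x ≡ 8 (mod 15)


Moduli 4, 10, 15 are not pairwise coprime, so CRT works modulo lcm(m_i) when all pairwise compatibility conditions hold.
Pairwise compatibility: gcd(m_i, m_j) must divide a_i - a_j for every pair.
Merge one congruence at a time:
  Start: x ≡ 2 (mod 4).
  Combine with x ≡ 8 (mod 10): gcd(4, 10) = 2; 8 - 2 = 6, which IS divisible by 2, so compatible.
    Write x = 2 + 4·t and substitute into x ≡ 8 (mod 10): 4·t ≡ 8 − 2 = 6 (mod 10).
    Divide the congruence (and modulus) by g = 2: 2·t ≡ 3 (mod 5).
    The inverse of 2 mod 5 is 3 (since 2·3 = 6 = 1·5 + 1), so t ≡ 3·3 = 9 ≡ 4 (mod 5).
    Then x = 2 + 4·4 = 18, valid modulo lcm(4, 10) = 20: x ≡ 18 (mod 20).
  Combine with x ≡ 8 (mod 15): gcd(20, 15) = 5; 8 - 18 = -10, which IS divisible by 5, so compatible.
    Write x = 18 + 20·t and substitute into x ≡ 8 (mod 15): 20·t ≡ 8 − 18 = -10 (mod 15).
    Divide the congruence (and modulus) by g = 5: 4·t ≡ -2 (mod 3).
    Reduce coefficients mod 3: 1·t ≡ 1 (mod 3).
    So t ≡ 1 (mod 3).
    Then x = 18 + 20·1 = 38, valid modulo lcm(20, 15) = 60: x ≡ 38 (mod 60).
Verify: 38 mod 4 = 2, 38 mod 10 = 8, 38 mod 15 = 8.

x ≡ 38 (mod 60).


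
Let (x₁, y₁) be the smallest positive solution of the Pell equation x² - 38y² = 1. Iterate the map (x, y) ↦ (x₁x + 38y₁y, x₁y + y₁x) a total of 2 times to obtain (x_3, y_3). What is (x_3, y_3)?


Step 1: Find the fundamental solution (x₁, y₁) of x² - 38y² = 1.
  Expand √38 as a continued fraction. a₀ = ⌊√38⌋ = 6; iterate m_{k+1} = d_k·a_k − m_k, d_{k+1} = (38 − m_{k+1}²)/d_k, a_{k+1} = ⌊(a₀ + m_{k+1})/d_{k+1}⌋ (starting m₀ = 0, d₀ = 1), with convergents p_k = a_k·p_{k-1} + p_{k-2}, q_k = a_k·q_{k-1} + q_{k-2} (p₋₁ = 1, q₋₁ = 0):
  k = 0: a₀ = 6; p₀/q₀ = 6/1; p₀² − 38·q₀² = 36 − 38 = -2.
  k = 1: m = 6, d = 2, a = ⌊(6 + 6)/2⌋ = 6; p/q = (6·6 + 1)/(6·1 + 0) = 37/6; p² − 38·q² = 1369 − 1368 = 1.
  The first convergent with p² − 38·q² = 1 gives the fundamental solution (x₁, y₁) = (37, 6).
Step 2: Apply the recurrence (x_{n+1}, y_{n+1}) = (x₁x_n + 38y₁y_n, x₁y_n + y₁x_n) repeatedly.
  From (x_1, y_1) = (37, 6): x_2 = 37·37 + 38·6·6 = 2737; y_2 = 37·6 + 6·37 = 444.
  From (x_2, y_2) = (2737, 444): x_3 = 37·2737 + 38·6·444 = 202501; y_3 = 37·444 + 6·2737 = 32850.
Step 3: Verify x_3² - 38·y_3² = 41006655001 - 41006655000 = 1 (should be 1). ✓

(x_1, y_1) = (37, 6); (x_3, y_3) = (202501, 32850).


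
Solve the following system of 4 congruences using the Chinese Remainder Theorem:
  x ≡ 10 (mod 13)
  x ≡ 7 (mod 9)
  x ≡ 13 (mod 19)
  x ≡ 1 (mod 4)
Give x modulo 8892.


Product of moduli M = 13 · 9 · 19 · 4 = 8892.
Merge one congruence at a time:
  Start: x ≡ 10 (mod 13).
  Combine with x ≡ 7 (mod 9); new modulus lcm = 117.
    Write x = 10 + 13·t and substitute into x ≡ 7 (mod 9): 13·t ≡ 7 − 10 = -3 (mod 9).
    Reduce coefficients mod 9: 4·t ≡ 6 (mod 9).
    The inverse of 4 mod 9 is 7 (since 4·7 = 28 = 3·9 + 1), so t ≡ 7·6 = 42 ≡ 6 (mod 9).
    Then x = 10 + 13·6 = 88, valid modulo lcm(13, 9) = 117: x ≡ 88 (mod 117).
  Combine with x ≡ 13 (mod 19); new modulus lcm = 2223.
    Write x = 88 + 117·t and substitute into x ≡ 13 (mod 19): 117·t ≡ 13 − 88 = -75 (mod 19).
    Reduce coefficients mod 19: 3·t ≡ 1 (mod 19).
    The inverse of 3 mod 19 is 13 (since 3·13 = 39 = 2·19 + 1), so t ≡ 13·1 = 13 ≡ 13 (mod 19).
    Then x = 88 + 117·13 = 1609, valid modulo lcm(117, 19) = 2223: x ≡ 1609 (mod 2223).
  Combine with x ≡ 1 (mod 4); new modulus lcm = 8892.
    Write x = 1609 + 2223·t and substitute into x ≡ 1 (mod 4): 2223·t ≡ 1 − 1609 = -1608 (mod 4).
    Reduce coefficients mod 4: 3·t ≡ 0 (mod 4).
    The inverse of 3 mod 4 is 3 (since 3·3 = 9 = 2·4 + 1), so t ≡ 3·0 = 0 ≡ 0 (mod 4).
    Then x = 1609 + 2223·0 = 1609, valid modulo lcm(2223, 4) = 8892: x ≡ 1609 (mod 8892).
Verify against each original: 1609 mod 13 = 10, 1609 mod 9 = 7, 1609 mod 19 = 13, 1609 mod 4 = 1.

x ≡ 1609 (mod 8892).


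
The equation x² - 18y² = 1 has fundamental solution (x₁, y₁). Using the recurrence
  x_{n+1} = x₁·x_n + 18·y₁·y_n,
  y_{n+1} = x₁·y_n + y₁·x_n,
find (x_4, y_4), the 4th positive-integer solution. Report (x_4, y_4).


Step 1: Find the fundamental solution (x₁, y₁) of x² - 18y² = 1.
  Expand √18 as a continued fraction. a₀ = ⌊√18⌋ = 4; iterate m_{k+1} = d_k·a_k − m_k, d_{k+1} = (18 − m_{k+1}²)/d_k, a_{k+1} = ⌊(a₀ + m_{k+1})/d_{k+1}⌋ (starting m₀ = 0, d₀ = 1), with convergents p_k = a_k·p_{k-1} + p_{k-2}, q_k = a_k·q_{k-1} + q_{k-2} (p₋₁ = 1, q₋₁ = 0):
  k = 0: a₀ = 4; p₀/q₀ = 4/1; p₀² − 18·q₀² = 16 − 18 = -2.
  k = 1: m = 4, d = 2, a = ⌊(4 + 4)/2⌋ = 4; p/q = (4·4 + 1)/(4·1 + 0) = 17/4; p² − 18·q² = 289 − 288 = 1.
  The first convergent with p² − 18·q² = 1 gives the fundamental solution (x₁, y₁) = (17, 4).
Step 2: Apply the recurrence (x_{n+1}, y_{n+1}) = (x₁x_n + 18y₁y_n, x₁y_n + y₁x_n) repeatedly.
  From (x_1, y_1) = (17, 4): x_2 = 17·17 + 18·4·4 = 577; y_2 = 17·4 + 4·17 = 136.
  From (x_2, y_2) = (577, 136): x_3 = 17·577 + 18·4·136 = 19601; y_3 = 17·136 + 4·577 = 4620.
  From (x_3, y_3) = (19601, 4620): x_4 = 17·19601 + 18·4·4620 = 665857; y_4 = 17·4620 + 4·19601 = 156944.
Step 3: Verify x_4² - 18·y_4² = 443365544449 - 443365544448 = 1 (should be 1). ✓

(x_1, y_1) = (17, 4); (x_4, y_4) = (665857, 156944).


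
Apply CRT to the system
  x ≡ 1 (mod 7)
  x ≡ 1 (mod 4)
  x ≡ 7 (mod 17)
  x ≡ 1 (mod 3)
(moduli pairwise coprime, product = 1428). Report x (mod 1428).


Product of moduli M = 7 · 4 · 17 · 3 = 1428.
Merge one congruence at a time:
  Start: x ≡ 1 (mod 7).
  Combine with x ≡ 1 (mod 4); new modulus lcm = 28.
    Write x = 1 + 7·t and substitute into x ≡ 1 (mod 4): 7·t ≡ 1 − 1 = 0 (mod 4).
    Reduce coefficients mod 4: 3·t ≡ 0 (mod 4).
    The inverse of 3 mod 4 is 3 (since 3·3 = 9 = 2·4 + 1), so t ≡ 3·0 = 0 ≡ 0 (mod 4).
    Then x = 1 + 7·0 = 1, valid modulo lcm(7, 4) = 28: x ≡ 1 (mod 28).
  Combine with x ≡ 7 (mod 17); new modulus lcm = 476.
    Write x = 1 + 28·t and substitute into x ≡ 7 (mod 17): 28·t ≡ 7 − 1 = 6 (mod 17).
    Reduce coefficients mod 17: 11·t ≡ 6 (mod 17).
    The inverse of 11 mod 17 is 14 (since 11·14 = 154 = 9·17 + 1), so t ≡ 14·6 = 84 ≡ 16 (mod 17).
    Then x = 1 + 28·16 = 449, valid modulo lcm(28, 17) = 476: x ≡ 449 (mod 476).
  Combine with x ≡ 1 (mod 3); new modulus lcm = 1428.
    Write x = 449 + 476·t and substitute into x ≡ 1 (mod 3): 476·t ≡ 1 − 449 = -448 (mod 3).
    Reduce coefficients mod 3: 2·t ≡ 2 (mod 3).
    The inverse of 2 mod 3 is 2 (since 2·2 = 4 = 1·3 + 1), so t ≡ 2·2 = 4 ≡ 1 (mod 3).
    Then x = 449 + 476·1 = 925, valid modulo lcm(476, 3) = 1428: x ≡ 925 (mod 1428).
Verify against each original: 925 mod 7 = 1, 925 mod 4 = 1, 925 mod 17 = 7, 925 mod 3 = 1.

x ≡ 925 (mod 1428).


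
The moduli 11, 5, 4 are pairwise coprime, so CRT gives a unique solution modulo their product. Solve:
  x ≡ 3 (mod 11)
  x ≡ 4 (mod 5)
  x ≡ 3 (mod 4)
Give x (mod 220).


Moduli 11, 5, 4 are pairwise coprime; by CRT there is a unique solution modulo M = 11 · 5 · 4 = 220.
Solve pairwise, accumulating the modulus:
  Start with x ≡ 3 (mod 11).
  Combine with x ≡ 4 (mod 5): since gcd(11, 5) = 1, we get a unique residue mod 55.
    Write x = 3 + 11·t and substitute into x ≡ 4 (mod 5): 11·t ≡ 4 − 3 = 1 (mod 5).
    Reduce coefficients mod 5: 1·t ≡ 1 (mod 5).
    So t ≡ 1 (mod 5).
    Then x = 3 + 11·1 = 14, valid modulo lcm(11, 5) = 55: x ≡ 14 (mod 55).
  Combine with x ≡ 3 (mod 4): since gcd(55, 4) = 1, we get a unique residue mod 220.
    Write x = 14 + 55·t and substitute into x ≡ 3 (mod 4): 55·t ≡ 3 − 14 = -11 (mod 4).
    Reduce coefficients mod 4: 3·t ≡ 1 (mod 4).
    The inverse of 3 mod 4 is 3 (since 3·3 = 9 = 2·4 + 1), so t ≡ 3·1 = 3 ≡ 3 (mod 4).
    Then x = 14 + 55·3 = 179, valid modulo lcm(55, 4) = 220: x ≡ 179 (mod 220).
Verify: 179 mod 11 = 3 ✓, 179 mod 5 = 4 ✓, 179 mod 4 = 3 ✓.

x ≡ 179 (mod 220).


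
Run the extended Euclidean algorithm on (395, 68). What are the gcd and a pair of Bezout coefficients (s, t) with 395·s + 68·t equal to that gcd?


Euclidean algorithm on (395, 68) — divide until remainder is 0:
  395 = 5 · 68 + 55
  68 = 1 · 55 + 13
  55 = 4 · 13 + 3
  13 = 4 · 3 + 1
  3 = 3 · 1 + 0
gcd(395, 68) = 1.
Track Bezout coefficients alongside the remainders: start with r₀ = 395 = a·1 + b·0 (s = 1, t = 0) and r₁ = 68 = a·0 + b·1 (s = 0, t = 1); each new remainder r_{k+1} = r_{k-1} − q_k·r_k inherits s_{k+1} = s_{k-1} − q_k·s_k, t_{k+1} = t_{k-1} − q_k·t_k, so r_k = a·s_k + b·t_k at every step:
  q = 5: r = 55, s = 1 − 5·0 = 1, t = 0 − 5·1 = -5  (check: 395·1 + 68·(-5) = 55)
  q = 1: r = 13, s = 0 − 1·1 = -1, t = 1 − 1·(-5) = 6  (check: 395·(-1) + 68·6 = 13)
  q = 4: r = 3, s = 1 − 4·(-1) = 5, t = -5 − 4·6 = -29  (check: 395·5 + 68·(-29) = 3)
  q = 4: r = 1, s = -1 − 4·5 = -21, t = 6 − 4·(-29) = 122  (check: 395·(-21) + 68·122 = 1)
The row with r = 1 (the gcd) gives the Bezout coefficients s = -21, t = 122.
Result: 395 · (-21) + 68 · (122) = 1.

gcd(395, 68) = 1; s = -21, t = 122 (check: 395·(-21) + 68·122 = 1).


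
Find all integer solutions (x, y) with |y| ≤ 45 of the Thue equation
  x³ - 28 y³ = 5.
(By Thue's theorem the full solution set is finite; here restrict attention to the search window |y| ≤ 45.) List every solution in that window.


The equation is x³ - 28y³ = 5. For fixed y, x³ = 28·y³ + 5, so a solution requires the RHS to be a perfect cube.
Strategy: iterate y from -45 to 45, compute RHS = 28·y³ + 5, and check whether it is a (positive or negative) perfect cube.
Check small values of y:
  y = 0: RHS = 5 is not a perfect cube.
  y = 1: RHS = 33 is not a perfect cube.
  y = -1: RHS = -23 is not a perfect cube.
  y = 2: RHS = 229 is not a perfect cube.
  y = -2: RHS = -219 is not a perfect cube.
  y = 3: RHS = 761 is not a perfect cube.
  y = -3: RHS = -751 is not a perfect cube.
Continuing the search up to |y| = 45 finds no solutions either.
No (x, y) in the scanned range satisfies the equation.

No integer solutions with |y| ≤ 45.


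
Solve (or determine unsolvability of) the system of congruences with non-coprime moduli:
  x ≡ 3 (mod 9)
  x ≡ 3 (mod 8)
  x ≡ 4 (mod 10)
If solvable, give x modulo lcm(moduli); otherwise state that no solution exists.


Moduli 9, 8, 10 are not pairwise coprime, so CRT works modulo lcm(m_i) when all pairwise compatibility conditions hold.
Pairwise compatibility: gcd(m_i, m_j) must divide a_i - a_j for every pair.
Merge one congruence at a time:
  Start: x ≡ 3 (mod 9).
  Combine with x ≡ 3 (mod 8): gcd(9, 8) = 1; 3 - 3 = 0, which IS divisible by 1, so compatible.
    Write x = 3 + 9·t and substitute into x ≡ 3 (mod 8): 9·t ≡ 3 − 3 = 0 (mod 8).
    Reduce coefficients mod 8: 1·t ≡ 0 (mod 8).
    So t ≡ 0 (mod 8).
    Then x = 3 + 9·0 = 3, valid modulo lcm(9, 8) = 72: x ≡ 3 (mod 72).
  Combine with x ≡ 4 (mod 10): gcd(72, 10) = 2, and 4 - 3 = 1 is NOT divisible by 2.
    ⇒ system is inconsistent (no integer solution).

No solution (the system is inconsistent).


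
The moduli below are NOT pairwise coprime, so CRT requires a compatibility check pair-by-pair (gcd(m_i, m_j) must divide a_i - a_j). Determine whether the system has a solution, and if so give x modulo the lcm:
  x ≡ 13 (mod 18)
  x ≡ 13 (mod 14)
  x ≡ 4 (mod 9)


Moduli 18, 14, 9 are not pairwise coprime, so CRT works modulo lcm(m_i) when all pairwise compatibility conditions hold.
Pairwise compatibility: gcd(m_i, m_j) must divide a_i - a_j for every pair.
Merge one congruence at a time:
  Start: x ≡ 13 (mod 18).
  Combine with x ≡ 13 (mod 14): gcd(18, 14) = 2; 13 - 13 = 0, which IS divisible by 2, so compatible.
    Write x = 13 + 18·t and substitute into x ≡ 13 (mod 14): 18·t ≡ 13 − 13 = 0 (mod 14).
    Divide the congruence (and modulus) by g = 2: 9·t ≡ 0 (mod 7).
    Reduce coefficients mod 7: 2·t ≡ 0 (mod 7).
    The inverse of 2 mod 7 is 4 (since 2·4 = 8 = 1·7 + 1), so t ≡ 4·0 = 0 ≡ 0 (mod 7).
    Then x = 13 + 18·0 = 13, valid modulo lcm(18, 14) = 126: x ≡ 13 (mod 126).
  Combine with x ≡ 4 (mod 9): gcd(126, 9) = 9; 4 - 13 = -9, which IS divisible by 9, so compatible.
    Write x = 13 + 126·t and substitute into x ≡ 4 (mod 9): 126·t ≡ 4 − 13 = -9 (mod 9).
    Divide the congruence (and modulus) by g = 9: 14·t ≡ -1 (mod 1).
    Modulo 1 every t works; take t = 0.
    Then x = 13 + 126·0 = 13, valid modulo lcm(126, 9) = 126: x ≡ 13 (mod 126).
Verify: 13 mod 18 = 13, 13 mod 14 = 13, 13 mod 9 = 4.

x ≡ 13 (mod 126).


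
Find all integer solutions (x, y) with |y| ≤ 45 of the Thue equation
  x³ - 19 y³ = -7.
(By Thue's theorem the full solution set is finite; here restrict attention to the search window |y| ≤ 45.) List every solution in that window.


The equation is x³ - 19y³ = -7. For fixed y, x³ = 19·y³ − 7, so a solution requires the RHS to be a perfect cube.
Strategy: iterate y from -45 to 45, compute RHS = 19·y³ − 7, and check whether it is a (positive or negative) perfect cube.
Check small values of y:
  y = 0: RHS = -7 is not a perfect cube.
  y = 1: RHS = 12 is not a perfect cube.
  y = -1: RHS = -26 is not a perfect cube.
  y = 2: RHS = 145 is not a perfect cube.
  y = -2: RHS = -159 is not a perfect cube.
  y = 3: RHS = 506 is not a perfect cube.
  y = -3: RHS = -520 is not a perfect cube.
Continuing the search up to |y| = 45 finds no solutions either.
No (x, y) in the scanned range satisfies the equation.

No integer solutions with |y| ≤ 45.


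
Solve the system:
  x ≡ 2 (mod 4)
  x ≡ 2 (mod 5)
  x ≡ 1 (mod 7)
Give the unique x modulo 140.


Moduli 4, 5, 7 are pairwise coprime; by CRT there is a unique solution modulo M = 4 · 5 · 7 = 140.
Solve pairwise, accumulating the modulus:
  Start with x ≡ 2 (mod 4).
  Combine with x ≡ 2 (mod 5): since gcd(4, 5) = 1, we get a unique residue mod 20.
    Write x = 2 + 4·t and substitute into x ≡ 2 (mod 5): 4·t ≡ 2 − 2 = 0 (mod 5).
    The inverse of 4 mod 5 is 4 (since 4·4 = 16 = 3·5 + 1), so t ≡ 4·0 = 0 ≡ 0 (mod 5).
    Then x = 2 + 4·0 = 2, valid modulo lcm(4, 5) = 20: x ≡ 2 (mod 20).
  Combine with x ≡ 1 (mod 7): since gcd(20, 7) = 1, we get a unique residue mod 140.
    Write x = 2 + 20·t and substitute into x ≡ 1 (mod 7): 20·t ≡ 1 − 2 = -1 (mod 7).
    Reduce coefficients mod 7: 6·t ≡ 6 (mod 7).
    The inverse of 6 mod 7 is 6 (since 6·6 = 36 = 5·7 + 1), so t ≡ 6·6 = 36 ≡ 1 (mod 7).
    Then x = 2 + 20·1 = 22, valid modulo lcm(20, 7) = 140: x ≡ 22 (mod 140).
Verify: 22 mod 4 = 2 ✓, 22 mod 5 = 2 ✓, 22 mod 7 = 1 ✓.

x ≡ 22 (mod 140).


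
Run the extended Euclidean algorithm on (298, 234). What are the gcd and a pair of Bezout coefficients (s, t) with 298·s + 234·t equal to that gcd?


Euclidean algorithm on (298, 234) — divide until remainder is 0:
  298 = 1 · 234 + 64
  234 = 3 · 64 + 42
  64 = 1 · 42 + 22
  42 = 1 · 22 + 20
  22 = 1 · 20 + 2
  20 = 10 · 2 + 0
gcd(298, 234) = 2.
Track Bezout coefficients alongside the remainders: start with r₀ = 298 = a·1 + b·0 (s = 1, t = 0) and r₁ = 234 = a·0 + b·1 (s = 0, t = 1); each new remainder r_{k+1} = r_{k-1} − q_k·r_k inherits s_{k+1} = s_{k-1} − q_k·s_k, t_{k+1} = t_{k-1} − q_k·t_k, so r_k = a·s_k + b·t_k at every step:
  q = 1: r = 64, s = 1 − 1·0 = 1, t = 0 − 1·1 = -1  (check: 298·1 + 234·(-1) = 64)
  q = 3: r = 42, s = 0 − 3·1 = -3, t = 1 − 3·(-1) = 4  (check: 298·(-3) + 234·4 = 42)
  q = 1: r = 22, s = 1 − 1·(-3) = 4, t = -1 − 1·4 = -5  (check: 298·4 + 234·(-5) = 22)
  q = 1: r = 20, s = -3 − 1·4 = -7, t = 4 − 1·(-5) = 9  (check: 298·(-7) + 234·9 = 20)
  q = 1: r = 2, s = 4 − 1·(-7) = 11, t = -5 − 1·9 = -14  (check: 298·11 + 234·(-14) = 2)
The row with r = 2 (the gcd) gives the Bezout coefficients s = 11, t = -14.
Result: 298 · (11) + 234 · (-14) = 2.

gcd(298, 234) = 2; s = 11, t = -14 (check: 298·11 + 234·(-14) = 2).


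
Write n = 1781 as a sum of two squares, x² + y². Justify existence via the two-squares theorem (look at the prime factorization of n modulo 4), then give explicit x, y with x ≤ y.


Step 1: Factor n = 1781 = 13 · 137.
Step 2: Check the mod-4 condition on each prime factor: 13 ≡ 1 (mod 4), exponent 1; 137 ≡ 1 (mod 4), exponent 1.
All primes ≡ 3 (mod 4) appear to even exponent (or don't appear), so by the two-squares theorem n IS expressible as a sum of two squares.
Step 3: Build a representation. Here n = 13 · 137 is a product of primes ≡ 1 (mod 4). Each prime p ≡ 1 (mod 4) is itself a sum of two squares; find a² by testing p − a² for a perfect square:
  13: 13 − 1² = 12, 13 − 2² = 9 = 3² ⇒ 13 = 2² + 3².
  137: 137 − 1² = 136, 137 − 2² = 133, 137 − 3² = 128, 137 − 4² = 121 = 11² ⇒ 137 = 4² + 11².
  Combine using the Brahmagupta–Fibonacci identity (a² + b²)(c² + d²) = (ac − bd)² + (ad + bc)² = (ac + bd)² + (ad − bc)²:
  13 · 137 = 1781: from (2² + 3²)(4² + 11²), take (2·4 − 3·11, 2·11 + 3·4) = (8 − 33, 22 + 12) = (-25, 34); dropping signs (only squares matter) gives (25, 34); check 25² + 34² = 625 + 1156 = 1781 ✓.
Step 4: Order so x ≤ y and verify: 25² + 34² = 625 + 1156 = 1781 = n. ✓

n = 1781 = 25² + 34² (one valid representation with x ≤ y).


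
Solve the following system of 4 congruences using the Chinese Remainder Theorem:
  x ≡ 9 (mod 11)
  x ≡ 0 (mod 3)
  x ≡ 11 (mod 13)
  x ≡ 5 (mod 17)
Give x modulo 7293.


Product of moduli M = 11 · 3 · 13 · 17 = 7293.
Merge one congruence at a time:
  Start: x ≡ 9 (mod 11).
  Combine with x ≡ 0 (mod 3); new modulus lcm = 33.
    Write x = 9 + 11·t and substitute into x ≡ 0 (mod 3): 11·t ≡ 0 − 9 = -9 (mod 3).
    Reduce coefficients mod 3: 2·t ≡ 0 (mod 3).
    The inverse of 2 mod 3 is 2 (since 2·2 = 4 = 1·3 + 1), so t ≡ 2·0 = 0 ≡ 0 (mod 3).
    Then x = 9 + 11·0 = 9, valid modulo lcm(11, 3) = 33: x ≡ 9 (mod 33).
  Combine with x ≡ 11 (mod 13); new modulus lcm = 429.
    Write x = 9 + 33·t and substitute into x ≡ 11 (mod 13): 33·t ≡ 11 − 9 = 2 (mod 13).
    Reduce coefficients mod 13: 7·t ≡ 2 (mod 13).
    The inverse of 7 mod 13 is 2 (since 7·2 = 14 = 1·13 + 1), so t ≡ 2·2 = 4 ≡ 4 (mod 13).
    Then x = 9 + 33·4 = 141, valid modulo lcm(33, 13) = 429: x ≡ 141 (mod 429).
  Combine with x ≡ 5 (mod 17); new modulus lcm = 7293.
    Write x = 141 + 429·t and substitute into x ≡ 5 (mod 17): 429·t ≡ 5 − 141 = -136 (mod 17).
    Reduce coefficients mod 17: 4·t ≡ 0 (mod 17).
    The inverse of 4 mod 17 is 13 (since 4·13 = 52 = 3·17 + 1), so t ≡ 13·0 = 0 ≡ 0 (mod 17).
    Then x = 141 + 429·0 = 141, valid modulo lcm(429, 17) = 7293: x ≡ 141 (mod 7293).
Verify against each original: 141 mod 11 = 9, 141 mod 3 = 0, 141 mod 13 = 11, 141 mod 17 = 5.

x ≡ 141 (mod 7293).


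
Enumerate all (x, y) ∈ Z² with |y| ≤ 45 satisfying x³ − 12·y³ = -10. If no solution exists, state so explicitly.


The equation is x³ - 12y³ = -10. For fixed y, x³ = 12·y³ − 10, so a solution requires the RHS to be a perfect cube.
Strategy: iterate y from -45 to 45, compute RHS = 12·y³ − 10, and check whether it is a (positive or negative) perfect cube.
Check small values of y:
  y = 0: RHS = -10 is not a perfect cube.
  y = 1: RHS = 2 is not a perfect cube.
  y = -1: RHS = -22 is not a perfect cube.
  y = 2: RHS = 86 is not a perfect cube.
  y = -2: RHS = -106 is not a perfect cube.
  y = 3: RHS = 314 is not a perfect cube.
  y = -3: RHS = -334 is not a perfect cube.
Continuing the search up to |y| = 45 finds no solutions either.
No (x, y) in the scanned range satisfies the equation.

No integer solutions with |y| ≤ 45.


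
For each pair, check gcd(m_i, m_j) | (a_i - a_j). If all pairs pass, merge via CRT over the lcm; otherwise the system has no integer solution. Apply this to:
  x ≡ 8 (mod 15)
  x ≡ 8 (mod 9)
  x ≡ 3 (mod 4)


Moduli 15, 9, 4 are not pairwise coprime, so CRT works modulo lcm(m_i) when all pairwise compatibility conditions hold.
Pairwise compatibility: gcd(m_i, m_j) must divide a_i - a_j for every pair.
Merge one congruence at a time:
  Start: x ≡ 8 (mod 15).
  Combine with x ≡ 8 (mod 9): gcd(15, 9) = 3; 8 - 8 = 0, which IS divisible by 3, so compatible.
    Write x = 8 + 15·t and substitute into x ≡ 8 (mod 9): 15·t ≡ 8 − 8 = 0 (mod 9).
    Divide the congruence (and modulus) by g = 3: 5·t ≡ 0 (mod 3).
    Reduce coefficients mod 3: 2·t ≡ 0 (mod 3).
    The inverse of 2 mod 3 is 2 (since 2·2 = 4 = 1·3 + 1), so t ≡ 2·0 = 0 ≡ 0 (mod 3).
    Then x = 8 + 15·0 = 8, valid modulo lcm(15, 9) = 45: x ≡ 8 (mod 45).
  Combine with x ≡ 3 (mod 4): gcd(45, 4) = 1; 3 - 8 = -5, which IS divisible by 1, so compatible.
    Write x = 8 + 45·t and substitute into x ≡ 3 (mod 4): 45·t ≡ 3 − 8 = -5 (mod 4).
    Reduce coefficients mod 4: 1·t ≡ 3 (mod 4).
    So t ≡ 3 (mod 4).
    Then x = 8 + 45·3 = 143, valid modulo lcm(45, 4) = 180: x ≡ 143 (mod 180).
Verify: 143 mod 15 = 8, 143 mod 9 = 8, 143 mod 4 = 3.

x ≡ 143 (mod 180).


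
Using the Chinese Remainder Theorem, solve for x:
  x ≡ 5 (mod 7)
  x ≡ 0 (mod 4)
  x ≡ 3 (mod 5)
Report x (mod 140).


Moduli 7, 4, 5 are pairwise coprime; by CRT there is a unique solution modulo M = 7 · 4 · 5 = 140.
Solve pairwise, accumulating the modulus:
  Start with x ≡ 5 (mod 7).
  Combine with x ≡ 0 (mod 4): since gcd(7, 4) = 1, we get a unique residue mod 28.
    Write x = 5 + 7·t and substitute into x ≡ 0 (mod 4): 7·t ≡ 0 − 5 = -5 (mod 4).
    Reduce coefficients mod 4: 3·t ≡ 3 (mod 4).
    The inverse of 3 mod 4 is 3 (since 3·3 = 9 = 2·4 + 1), so t ≡ 3·3 = 9 ≡ 1 (mod 4).
    Then x = 5 + 7·1 = 12, valid modulo lcm(7, 4) = 28: x ≡ 12 (mod 28).
  Combine with x ≡ 3 (mod 5): since gcd(28, 5) = 1, we get a unique residue mod 140.
    Write x = 12 + 28·t and substitute into x ≡ 3 (mod 5): 28·t ≡ 3 − 12 = -9 (mod 5).
    Reduce coefficients mod 5: 3·t ≡ 1 (mod 5).
    The inverse of 3 mod 5 is 2 (since 3·2 = 6 = 1·5 + 1), so t ≡ 2·1 = 2 ≡ 2 (mod 5).
    Then x = 12 + 28·2 = 68, valid modulo lcm(28, 5) = 140: x ≡ 68 (mod 140).
Verify: 68 mod 7 = 5 ✓, 68 mod 4 = 0 ✓, 68 mod 5 = 3 ✓.

x ≡ 68 (mod 140).


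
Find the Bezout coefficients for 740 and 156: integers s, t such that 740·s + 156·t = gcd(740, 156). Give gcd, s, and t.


Euclidean algorithm on (740, 156) — divide until remainder is 0:
  740 = 4 · 156 + 116
  156 = 1 · 116 + 40
  116 = 2 · 40 + 36
  40 = 1 · 36 + 4
  36 = 9 · 4 + 0
gcd(740, 156) = 4.
Track Bezout coefficients alongside the remainders: start with r₀ = 740 = a·1 + b·0 (s = 1, t = 0) and r₁ = 156 = a·0 + b·1 (s = 0, t = 1); each new remainder r_{k+1} = r_{k-1} − q_k·r_k inherits s_{k+1} = s_{k-1} − q_k·s_k, t_{k+1} = t_{k-1} − q_k·t_k, so r_k = a·s_k + b·t_k at every step:
  q = 4: r = 116, s = 1 − 4·0 = 1, t = 0 − 4·1 = -4  (check: 740·1 + 156·(-4) = 116)
  q = 1: r = 40, s = 0 − 1·1 = -1, t = 1 − 1·(-4) = 5  (check: 740·(-1) + 156·5 = 40)
  q = 2: r = 36, s = 1 − 2·(-1) = 3, t = -4 − 2·5 = -14  (check: 740·3 + 156·(-14) = 36)
  q = 1: r = 4, s = -1 − 1·3 = -4, t = 5 − 1·(-14) = 19  (check: 740·(-4) + 156·19 = 4)
The row with r = 4 (the gcd) gives the Bezout coefficients s = -4, t = 19.
Result: 740 · (-4) + 156 · (19) = 4.

gcd(740, 156) = 4; s = -4, t = 19 (check: 740·(-4) + 156·19 = 4).


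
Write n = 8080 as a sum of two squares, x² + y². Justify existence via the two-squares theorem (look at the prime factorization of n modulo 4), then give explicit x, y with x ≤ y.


Step 1: Factor n = 8080 = 2^4 · 5 · 101.
Step 2: Check the mod-4 condition on each prime factor: 2 = 2 (special); 5 ≡ 1 (mod 4), exponent 1; 101 ≡ 1 (mod 4), exponent 1.
All primes ≡ 3 (mod 4) appear to even exponent (or don't appear), so by the two-squares theorem n IS expressible as a sum of two squares.
Step 3: Build a representation. Group n = k² · m with k = 4 and m = 5 · 101 = 505 (a product of primes ≡ 1 (mod 4)); a representation of m scales to one of n via (k·x)² + (k·y)² = k²(x² + y²). Each prime p ≡ 1 (mod 4) is itself a sum of two squares; find a² by testing p − a² for a perfect square:
  5: 5 − 1² = 4 = 2² ⇒ 5 = 1² + 2².
  101: 101 − 1² = 100 = 10² ⇒ 101 = 1² + 10².
  Combine using the Brahmagupta–Fibonacci identity (a² + b²)(c² + d²) = (ac − bd)² + (ad + bc)² = (ac + bd)² + (ad − bc)²:
  5 · 101 = 505: from (1² + 2²)(1² + 10²), take (1·1 − 2·10, 1·10 + 2·1) = (1 − 20, 10 + 2) = (-19, 12); dropping signs (only squares matter) gives (19, 12); check 19² + 12² = 361 + 144 = 505 ✓.
  Scale by k = 4: (4·19, 4·12) = (76, 48).
Step 4: Order so x ≤ y and verify: 48² + 76² = 2304 + 5776 = 8080 = n. ✓

n = 8080 = 48² + 76² (one valid representation with x ≤ y).


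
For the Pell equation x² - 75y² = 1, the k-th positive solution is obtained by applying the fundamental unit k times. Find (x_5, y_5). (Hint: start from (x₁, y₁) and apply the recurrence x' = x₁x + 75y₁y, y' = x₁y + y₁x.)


Step 1: Find the fundamental solution (x₁, y₁) of x² - 75y² = 1.
  Expand √75 as a continued fraction. a₀ = ⌊√75⌋ = 8; iterate m_{k+1} = d_k·a_k − m_k, d_{k+1} = (75 − m_{k+1}²)/d_k, a_{k+1} = ⌊(a₀ + m_{k+1})/d_{k+1}⌋ (starting m₀ = 0, d₀ = 1), with convergents p_k = a_k·p_{k-1} + p_{k-2}, q_k = a_k·q_{k-1} + q_{k-2} (p₋₁ = 1, q₋₁ = 0):
  k = 0: a₀ = 8; p₀/q₀ = 8/1; p₀² − 75·q₀² = 64 − 75 = -11.
  k = 1: m = 8, d = 11, a = ⌊(8 + 8)/11⌋ = 1; p/q = (1·8 + 1)/(1·1 + 0) = 9/1; p² − 75·q² = 81 − 75 = 6.
  k = 2: m = 3, d = 6, a = ⌊(8 + 3)/6⌋ = 1; p/q = (1·9 + 8)/(1·1 + 1) = 17/2; p² − 75·q² = 289 − 300 = -11.
  k = 3: m = 3, d = 11, a = ⌊(8 + 3)/11⌋ = 1; p/q = (1·17 + 9)/(1·2 + 1) = 26/3; p² − 75·q² = 676 − 675 = 1.
  The first convergent with p² − 75·q² = 1 gives the fundamental solution (x₁, y₁) = (26, 3).
Step 2: Apply the recurrence (x_{n+1}, y_{n+1}) = (x₁x_n + 75y₁y_n, x₁y_n + y₁x_n) repeatedly.
  From (x_1, y_1) = (26, 3): x_2 = 26·26 + 75·3·3 = 1351; y_2 = 26·3 + 3·26 = 156.
  From (x_2, y_2) = (1351, 156): x_3 = 26·1351 + 75·3·156 = 70226; y_3 = 26·156 + 3·1351 = 8109.
  From (x_3, y_3) = (70226, 8109): x_4 = 26·70226 + 75·3·8109 = 3650401; y_4 = 26·8109 + 3·70226 = 421512.
  From (x_4, y_4) = (3650401, 421512): x_5 = 26·3650401 + 75·3·421512 = 189750626; y_5 = 26·421512 + 3·3650401 = 21910515.
Step 3: Verify x_5² - 75·y_5² = 36005300067391876 - 36005300067391875 = 1 (should be 1). ✓

(x_1, y_1) = (26, 3); (x_5, y_5) = (189750626, 21910515).


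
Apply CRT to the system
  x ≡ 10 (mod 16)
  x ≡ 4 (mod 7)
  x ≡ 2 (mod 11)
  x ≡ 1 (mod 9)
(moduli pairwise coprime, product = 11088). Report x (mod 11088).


Product of moduli M = 16 · 7 · 11 · 9 = 11088.
Merge one congruence at a time:
  Start: x ≡ 10 (mod 16).
  Combine with x ≡ 4 (mod 7); new modulus lcm = 112.
    Write x = 10 + 16·t and substitute into x ≡ 4 (mod 7): 16·t ≡ 4 − 10 = -6 (mod 7).
    Reduce coefficients mod 7: 2·t ≡ 1 (mod 7).
    The inverse of 2 mod 7 is 4 (since 2·4 = 8 = 1·7 + 1), so t ≡ 4·1 = 4 ≡ 4 (mod 7).
    Then x = 10 + 16·4 = 74, valid modulo lcm(16, 7) = 112: x ≡ 74 (mod 112).
  Combine with x ≡ 2 (mod 11); new modulus lcm = 1232.
    Write x = 74 + 112·t and substitute into x ≡ 2 (mod 11): 112·t ≡ 2 − 74 = -72 (mod 11).
    Reduce coefficients mod 11: 2·t ≡ 5 (mod 11).
    The inverse of 2 mod 11 is 6 (since 2·6 = 12 = 1·11 + 1), so t ≡ 6·5 = 30 ≡ 8 (mod 11).
    Then x = 74 + 112·8 = 970, valid modulo lcm(112, 11) = 1232: x ≡ 970 (mod 1232).
  Combine with x ≡ 1 (mod 9); new modulus lcm = 11088.
    Write x = 970 + 1232·t and substitute into x ≡ 1 (mod 9): 1232·t ≡ 1 − 970 = -969 (mod 9).
    Reduce coefficients mod 9: 8·t ≡ 3 (mod 9).
    The inverse of 8 mod 9 is 8 (since 8·8 = 64 = 7·9 + 1), so t ≡ 8·3 = 24 ≡ 6 (mod 9).
    Then x = 970 + 1232·6 = 8362, valid modulo lcm(1232, 9) = 11088: x ≡ 8362 (mod 11088).
Verify against each original: 8362 mod 16 = 10, 8362 mod 7 = 4, 8362 mod 11 = 2, 8362 mod 9 = 1.

x ≡ 8362 (mod 11088).


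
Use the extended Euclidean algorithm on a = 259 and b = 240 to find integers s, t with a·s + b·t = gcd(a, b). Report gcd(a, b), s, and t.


Euclidean algorithm on (259, 240) — divide until remainder is 0:
  259 = 1 · 240 + 19
  240 = 12 · 19 + 12
  19 = 1 · 12 + 7
  12 = 1 · 7 + 5
  7 = 1 · 5 + 2
  5 = 2 · 2 + 1
  2 = 2 · 1 + 0
gcd(259, 240) = 1.
Track Bezout coefficients alongside the remainders: start with r₀ = 259 = a·1 + b·0 (s = 1, t = 0) and r₁ = 240 = a·0 + b·1 (s = 0, t = 1); each new remainder r_{k+1} = r_{k-1} − q_k·r_k inherits s_{k+1} = s_{k-1} − q_k·s_k, t_{k+1} = t_{k-1} − q_k·t_k, so r_k = a·s_k + b·t_k at every step:
  q = 1: r = 19, s = 1 − 1·0 = 1, t = 0 − 1·1 = -1  (check: 259·1 + 240·(-1) = 19)
  q = 12: r = 12, s = 0 − 12·1 = -12, t = 1 − 12·(-1) = 13  (check: 259·(-12) + 240·13 = 12)
  q = 1: r = 7, s = 1 − 1·(-12) = 13, t = -1 − 1·13 = -14  (check: 259·13 + 240·(-14) = 7)
  q = 1: r = 5, s = -12 − 1·13 = -25, t = 13 − 1·(-14) = 27  (check: 259·(-25) + 240·27 = 5)
  q = 1: r = 2, s = 13 − 1·(-25) = 38, t = -14 − 1·27 = -41  (check: 259·38 + 240·(-41) = 2)
  q = 2: r = 1, s = -25 − 2·38 = -101, t = 27 − 2·(-41) = 109  (check: 259·(-101) + 240·109 = 1)
The row with r = 1 (the gcd) gives the Bezout coefficients s = -101, t = 109.
Result: 259 · (-101) + 240 · (109) = 1.

gcd(259, 240) = 1; s = -101, t = 109 (check: 259·(-101) + 240·109 = 1).


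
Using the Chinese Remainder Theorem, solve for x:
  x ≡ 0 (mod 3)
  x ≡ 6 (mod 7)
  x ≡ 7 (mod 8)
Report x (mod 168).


Moduli 3, 7, 8 are pairwise coprime; by CRT there is a unique solution modulo M = 3 · 7 · 8 = 168.
Solve pairwise, accumulating the modulus:
  Start with x ≡ 0 (mod 3).
  Combine with x ≡ 6 (mod 7): since gcd(3, 7) = 1, we get a unique residue mod 21.
    Write x = 0 + 3·t and substitute into x ≡ 6 (mod 7): 3·t ≡ 6 − 0 = 6 (mod 7).
    The inverse of 3 mod 7 is 5 (since 3·5 = 15 = 2·7 + 1), so t ≡ 5·6 = 30 ≡ 2 (mod 7).
    Then x = 0 + 3·2 = 6, valid modulo lcm(3, 7) = 21: x ≡ 6 (mod 21).
  Combine with x ≡ 7 (mod 8): since gcd(21, 8) = 1, we get a unique residue mod 168.
    Write x = 6 + 21·t and substitute into x ≡ 7 (mod 8): 21·t ≡ 7 − 6 = 1 (mod 8).
    Reduce coefficients mod 8: 5·t ≡ 1 (mod 8).
    The inverse of 5 mod 8 is 5 (since 5·5 = 25 = 3·8 + 1), so t ≡ 5·1 = 5 ≡ 5 (mod 8).
    Then x = 6 + 21·5 = 111, valid modulo lcm(21, 8) = 168: x ≡ 111 (mod 168).
Verify: 111 mod 3 = 0 ✓, 111 mod 7 = 6 ✓, 111 mod 8 = 7 ✓.

x ≡ 111 (mod 168).


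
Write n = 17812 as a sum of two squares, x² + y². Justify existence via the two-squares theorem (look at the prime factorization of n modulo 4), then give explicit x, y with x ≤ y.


Step 1: Factor n = 17812 = 2^2 · 61 · 73.
Step 2: Check the mod-4 condition on each prime factor: 2 = 2 (special); 61 ≡ 1 (mod 4), exponent 1; 73 ≡ 1 (mod 4), exponent 1.
All primes ≡ 3 (mod 4) appear to even exponent (or don't appear), so by the two-squares theorem n IS expressible as a sum of two squares.
Step 3: Build a representation. Group n = k² · m with k = 2 and m = 61 · 73 = 4453 (a product of primes ≡ 1 (mod 4)); a representation of m scales to one of n via (k·x)² + (k·y)² = k²(x² + y²). Each prime p ≡ 1 (mod 4) is itself a sum of two squares; find a² by testing p − a² for a perfect square:
  61: 61 − 1² = 60, 61 − 2² = 57, 61 − 3² = 52, 61 − 4² = 45, 61 − 5² = 36 = 6² ⇒ 61 = 5² + 6².
  73: 73 − 1² = 72, 73 − 2² = 69, 73 − 3² = 64 = 8² ⇒ 73 = 3² + 8².
  Combine using the Brahmagupta–Fibonacci identity (a² + b²)(c² + d²) = (ac − bd)² + (ad + bc)² = (ac + bd)² + (ad − bc)²:
  61 · 73 = 4453: from (5² + 6²)(3² + 8²), take (5·3 − 6·8, 5·8 + 6·3) = (15 − 48, 40 + 18) = (-33, 58); dropping signs (only squares matter) gives (33, 58); check 33² + 58² = 1089 + 3364 = 4453 ✓.
  Scale by k = 2: (2·33, 2·58) = (66, 116).
Step 4: Order so x ≤ y and verify: 66² + 116² = 4356 + 13456 = 17812 = n. ✓

n = 17812 = 66² + 116² (one valid representation with x ≤ y).


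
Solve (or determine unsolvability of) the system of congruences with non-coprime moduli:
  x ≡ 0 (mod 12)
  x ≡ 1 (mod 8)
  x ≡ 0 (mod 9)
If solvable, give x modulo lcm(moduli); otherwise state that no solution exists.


Moduli 12, 8, 9 are not pairwise coprime, so CRT works modulo lcm(m_i) when all pairwise compatibility conditions hold.
Pairwise compatibility: gcd(m_i, m_j) must divide a_i - a_j for every pair.
Merge one congruence at a time:
  Start: x ≡ 0 (mod 12).
  Combine with x ≡ 1 (mod 8): gcd(12, 8) = 4, and 1 - 0 = 1 is NOT divisible by 4.
    ⇒ system is inconsistent (no integer solution).

No solution (the system is inconsistent).
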